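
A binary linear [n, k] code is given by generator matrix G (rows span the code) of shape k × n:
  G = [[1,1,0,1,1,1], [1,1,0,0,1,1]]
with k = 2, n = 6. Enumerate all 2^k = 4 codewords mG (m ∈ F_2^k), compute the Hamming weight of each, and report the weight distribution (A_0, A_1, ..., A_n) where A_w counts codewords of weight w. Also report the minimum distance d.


Weight distribution: A_0 = 1, A_1 = 1, A_4 = 1, A_5 = 1. Minimum distance d = 1.

Enumerate all 2^2 = 4 messages m ∈ F_2^2.
For each, compute codeword c = mG in F_2^6, then tally its weight.
  m = 00 → c = 000000, weight = 0.
  m = 10 → c = 110111, weight = 5.
  m = 01 → c = 110011, weight = 4.
  m = 11 → c = 000100, weight = 1.
Tally weights:
  weight 0: 1 codewords.
  weight 1: 1 codewords.
  weight 4: 1 codewords.
  weight 5: 1 codewords.
Minimum distance d = smallest w > 0 with A_w > 0 = 1.
Sanity: Σ A_w = 4 = 2^2 = 4 ✓.


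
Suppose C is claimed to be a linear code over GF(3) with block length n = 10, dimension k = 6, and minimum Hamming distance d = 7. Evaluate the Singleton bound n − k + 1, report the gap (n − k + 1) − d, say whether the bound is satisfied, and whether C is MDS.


Singleton RHS = n − k + 1 = 5, slack = -2, bound violated (no such code; not MDS).

Singleton bound: d ≤ n − k + 1.
Here n = 10, k = 6, so n − k + 1 = 5.
Given d = 7, check d ≤ 5: NO.
Slack = (n − k + 1) − d = -2.
The slack is negative: d = 7 exceeds n − k + 1 = 5 by 2, so the Singleton bound is violated and no linear [10, 6, 7]_3 code can exist. In particular it is not MDS (MDS requires d = n − k + 1 exactly).
Description: the claimed parameters are [10, 6, 7]_3; such a code would be impossible (violates the Singleton bound).


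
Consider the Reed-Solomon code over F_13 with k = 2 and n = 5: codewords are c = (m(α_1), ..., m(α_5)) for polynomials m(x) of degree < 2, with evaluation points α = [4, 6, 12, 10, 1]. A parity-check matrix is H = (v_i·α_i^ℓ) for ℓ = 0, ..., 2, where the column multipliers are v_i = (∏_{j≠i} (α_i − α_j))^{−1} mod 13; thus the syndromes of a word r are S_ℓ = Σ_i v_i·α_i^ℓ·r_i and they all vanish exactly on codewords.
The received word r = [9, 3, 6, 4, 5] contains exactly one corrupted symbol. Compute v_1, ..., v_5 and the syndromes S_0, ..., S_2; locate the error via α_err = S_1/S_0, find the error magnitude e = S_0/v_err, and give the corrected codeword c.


S = (7, 6, 7), error at position 3, error magnitude e = 8, c = [9, 3, 11, 4, 5].

Step 1: column multipliers v_i = (∏_{j≠i}(α_i − α_j))^{−1} mod 13.
  i = 1 (α = 4): (4−6)(4−12)(4−10)(4−1) = (−2)·(−8)·(−6)·3 = −288 ≡ 11, so v_1 = 11^{−1} = 6 (mod 13).
  i = 2 (α = 6): (6−4)(6−12)(6−10)(6−1) = 2·(−6)·(−4)·5 = 240 ≡ 6, so v_2 = 6^{−1} = 11 (mod 13).
  i = 3 (α = 12): (12−4)(12−6)(12−10)(12−1) = 8·6·2·11 = 1056 ≡ 3, so v_3 = 3^{−1} = 9 (mod 13).
  i = 4 (α = 10): (10−4)(10−6)(10−12)(10−1) = 6·4·(−2)·9 = −432 ≡ 10, so v_4 = 10^{−1} = 4 (mod 13).
  i = 5 (α = 1): (1−4)(1−6)(1−12)(1−10) = (−3)·(−5)·(−11)·(−9) = 1485 ≡ 3, so v_5 = 3^{−1} = 9 (mod 13).
  v = [6, 11, 9, 4, 9].
Step 2: syndromes of r = [9, 3, 6, 4, 5] (all sums mod 13).
  S_0 = Σ v_i r_i = 6·9 + 11·3 + 9·6 + 4·4 + 9·5 = 202 ≡ 7.
  S_1 = Σ v_i α_i r_i = 6·4·9 + 11·6·3 + 9·12·6 + 4·10·4 + 9·1·5 = 1267 ≡ 6.
  α_i^2 mod 13 = [3, 10, 1, 9, 1].
  S_2 = Σ v_i α_i^2 r_i = 6·3·9 + 11·10·3 + 9·1·6 + 4·9·4 + 9·1·5 = 735 ≡ 7.
  S = (7, 6, 7) ≠ 0, so r is not a codeword (an error is present).
Step 3: locate the error. For a single error e at position i, S_ℓ = v_i·e·α_i^ℓ, so α_err = S_1/S_0.
  S_0^{−1} = 7^{−1} = 2 (mod 13), so α_err = 6·2 = 12 ≡ 12 = α_3. Error position i = 3.
  Consistency check: S_2/S_1 = 7·11 = 77 ≡ 12 = α_err ✓ (single-error assumption holds).
Step 4: error magnitude e = S_0/v_3 = S_0·∏_{j≠3}(α_3 − α_j) = 7·3 = 21 ≡ 8 (mod 13).
Step 5: correct position 3: c_3 = r_3 − e = 6 − 8 ≡ 11 (mod 13). Hence c = [9, 3, 11, 4, 5].
  Check: interpolating c through the α_i gives m(x) = 8 + 10·x (degree < 2) with m(α_i) = c_i for every i, so c is indeed a codeword.


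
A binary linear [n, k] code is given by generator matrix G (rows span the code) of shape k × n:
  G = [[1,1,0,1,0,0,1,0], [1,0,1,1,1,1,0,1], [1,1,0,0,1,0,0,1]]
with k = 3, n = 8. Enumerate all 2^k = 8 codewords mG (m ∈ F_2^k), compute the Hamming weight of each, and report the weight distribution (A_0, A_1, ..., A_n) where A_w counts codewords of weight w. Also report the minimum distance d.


Weight distribution: A_0 = 1, A_4 = 5, A_6 = 2. Minimum distance d = 4.

Enumerate all 2^3 = 8 messages m ∈ F_2^3.
For each, compute codeword c = mG in F_2^8, then tally its weight.
  m = 000 → c = 00000000, weight = 0.
  m = 100 → c = 11010010, weight = 4.
  m = 010 → c = 10111101, weight = 6.
  m = 110 → c = 01101111, weight = 6.
  m = 001 → c = 11001001, weight = 4.
  m = 101 → c = 00011011, weight = 4.
  m = 011 → c = 01110100, weight = 4.
  m = 111 → c = 10100110, weight = 4.
Tally weights:
  weight 0: 1 codewords.
  weight 4: 5 codewords.
  weight 6: 2 codewords.
Minimum distance d = smallest w > 0 with A_w > 0 = 4.
Sanity: Σ A_w = 8 = 2^3 = 8 ✓.


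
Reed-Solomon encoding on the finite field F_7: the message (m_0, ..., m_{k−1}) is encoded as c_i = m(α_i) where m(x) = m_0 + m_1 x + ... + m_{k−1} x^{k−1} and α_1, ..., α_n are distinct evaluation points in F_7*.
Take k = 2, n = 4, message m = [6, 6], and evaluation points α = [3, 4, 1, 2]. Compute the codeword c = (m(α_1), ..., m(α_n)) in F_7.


c = [3, 2, 5, 4]

Message polynomial: m(x) = 6 + 6·x (mod 7).
For each evaluation point α_i, compute m(α_i) mod 7:
  α_1 = 3: Horner steps 6 → 3, so m(3) = 3.
  α_2 = 4: Horner steps 6 → 2, so m(4) = 2.
  α_3 = 1: Horner steps 6 → 5, so m(1) = 5.
  α_4 = 2: Horner steps 6 → 4, so m(2) = 4.
Codeword c = [3, 2, 5, 4] ∈ F_7^4.


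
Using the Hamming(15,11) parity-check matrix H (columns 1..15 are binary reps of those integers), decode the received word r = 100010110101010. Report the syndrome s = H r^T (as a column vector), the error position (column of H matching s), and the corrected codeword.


s = (0, 0, 1, 1)^T, error position = 3, corrected codeword c = 101010110101010

Compute s = H r^T mod 2 one row at a time:
  s_1 = 1 + 0 + 1 + 0 + 1 + 0 + 1 + 0 = 4 ≡ 0 (mod 2).
  s_2 = 0 + 1 + 0 + 1 + 1 + 0 + 1 + 0 = 4 ≡ 0 (mod 2).
  s_3 = 0 + 0 + 0 + 1 + 1 + 0 + 1 + 0 = 3 ≡ 1 (mod 2).
  s_4 = 1 + 0 + 1 + 1 + 0 + 0 + 0 + 0 = 3 ≡ 1 (mod 2).
s = (0, 0, 1, 1)^T — this equals column 3 of H (binary 0011), so error is at position 3.
Correct: flip bit 3 of r = 100010110101010 to get c = 101010110101010.


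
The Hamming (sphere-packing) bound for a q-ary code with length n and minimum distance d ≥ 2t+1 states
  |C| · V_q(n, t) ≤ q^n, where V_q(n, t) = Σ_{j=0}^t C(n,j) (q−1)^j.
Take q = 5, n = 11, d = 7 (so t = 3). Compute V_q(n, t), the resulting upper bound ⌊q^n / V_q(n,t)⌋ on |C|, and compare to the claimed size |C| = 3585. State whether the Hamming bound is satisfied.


V_q(n, t) = 11485, q^n = 48828125, Hamming bound = 4251, |C| = 3585 ≤ bound (satisfied).

Step 1: Compute V_q(n, t) = Σ_{j=0}^3 C(n, j) (q−1)^j.
  j = 0: C(11,0)·(4)^0 = 1·1 = 1.
  j = 1: C(11,1)·(4)^1 = 11·4 = 44.
  j = 2: C(11,2)·(4)^2 = 55·16 = 880.
  j = 3: C(11,3)·(4)^3 = 165·64 = 10560.
  V_q(n, t) = 1 + 44 + 880 + 10560 = 11485.
Step 2: q^n = 5^11 = 48828125.
Step 3: Hamming bound ⌊q^n / V_q(n,t)⌋ = ⌊48828125/11485⌋ = 4251.
Step 4: Compare |C| = 3585 to 4251: satisfied.
The claimed |C| lies below the Hamming bound.


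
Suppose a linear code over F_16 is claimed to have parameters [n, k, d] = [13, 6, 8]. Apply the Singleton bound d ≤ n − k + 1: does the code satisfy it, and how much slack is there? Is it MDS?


Singleton RHS = n − k + 1 = 8, slack = 0, bound satisfied, MDS.

Singleton bound: d ≤ n − k + 1.
Here n = 13, k = 6, so n − k + 1 = 8.
Given d = 8, check d ≤ 8: YES.
Slack = (n − k + 1) − d = 0.
The code is MDS (slack = 0).
Description: the claimed parameters are [13, 6, 8]_16; such a code would be MDS (meets Singleton bound).


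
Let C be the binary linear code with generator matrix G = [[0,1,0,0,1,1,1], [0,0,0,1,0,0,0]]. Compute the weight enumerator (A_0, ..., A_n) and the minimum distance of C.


Weight distribution: A_0 = 1, A_1 = 1, A_4 = 1, A_5 = 1. Minimum distance d = 1.

Enumerate all 2^2 = 4 messages m ∈ F_2^2.
For each, compute codeword c = mG in F_2^7, then tally its weight.
  m = 00 → c = 0000000, weight = 0.
  m = 10 → c = 0100111, weight = 4.
  m = 01 → c = 0001000, weight = 1.
  m = 11 → c = 0101111, weight = 5.
Tally weights:
  weight 0: 1 codewords.
  weight 1: 1 codewords.
  weight 4: 1 codewords.
  weight 5: 1 codewords.
Minimum distance d = smallest w > 0 with A_w > 0 = 1.
Sanity: Σ A_w = 4 = 2^2 = 4 ✓.


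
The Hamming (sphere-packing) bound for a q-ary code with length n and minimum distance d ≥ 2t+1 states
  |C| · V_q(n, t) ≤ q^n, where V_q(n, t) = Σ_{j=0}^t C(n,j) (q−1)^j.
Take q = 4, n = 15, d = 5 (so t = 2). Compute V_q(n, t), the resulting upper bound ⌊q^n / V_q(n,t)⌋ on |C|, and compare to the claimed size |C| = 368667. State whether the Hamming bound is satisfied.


V_q(n, t) = 991, q^n = 1073741824, Hamming bound = 1083493, |C| = 368667 ≤ bound (satisfied).

Step 1: Compute V_q(n, t) = Σ_{j=0}^2 C(n, j) (q−1)^j.
  j = 0: C(15,0)·(3)^0 = 1·1 = 1.
  j = 1: C(15,1)·(3)^1 = 15·3 = 45.
  j = 2: C(15,2)·(3)^2 = 105·9 = 945.
  V_q(n, t) = 1 + 45 + 945 = 991.
Step 2: q^n = 4^15 = 1073741824.
Step 3: Hamming bound ⌊q^n / V_q(n,t)⌋ = ⌊1073741824/991⌋ = 1083493.
Step 4: Compare |C| = 368667 to 1083493: satisfied.
The claimed |C| lies below the Hamming bound.


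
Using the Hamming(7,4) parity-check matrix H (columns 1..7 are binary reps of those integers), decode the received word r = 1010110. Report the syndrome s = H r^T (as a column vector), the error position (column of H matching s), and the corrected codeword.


s = (0, 0, 1)^T, error position = 1, corrected codeword c = 0010110

Compute s = H r^T mod 2 one row at a time:
  s_1 = 0 + 1 + 1 + 0 = 2 ≡ 0 (mod 2).
  s_2 = 0 + 1 + 1 + 0 = 2 ≡ 0 (mod 2).
  s_3 = 1 + 1 + 1 + 0 = 3 ≡ 1 (mod 2).
s = (0, 0, 1)^T — this equals column 1 of H (binary 001), so error is at position 1.
Correct: flip bit 1 of r = 1010110 to get c = 0010110.


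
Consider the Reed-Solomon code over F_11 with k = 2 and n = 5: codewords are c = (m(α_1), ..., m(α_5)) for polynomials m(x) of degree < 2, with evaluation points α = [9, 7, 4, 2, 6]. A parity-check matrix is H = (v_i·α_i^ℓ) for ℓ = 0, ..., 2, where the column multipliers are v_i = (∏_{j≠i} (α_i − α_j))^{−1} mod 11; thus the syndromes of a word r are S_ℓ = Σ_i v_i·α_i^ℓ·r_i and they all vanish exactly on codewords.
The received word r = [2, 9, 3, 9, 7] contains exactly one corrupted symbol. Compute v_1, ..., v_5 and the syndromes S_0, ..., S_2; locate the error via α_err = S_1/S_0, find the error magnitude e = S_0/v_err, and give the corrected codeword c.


S = (2, 4, 8), error at position 4, error magnitude e = 10, c = [2, 9, 3, 10, 7].

Step 1: column multipliers v_i = (∏_{j≠i}(α_i − α_j))^{−1} mod 11.
  i = 1 (α = 9): (9−7)(9−4)(9−2)(9−6) = 2·5·7·3 = 210 ≡ 1, so v_1 = 1^{−1} = 1 (mod 11).
  i = 2 (α = 7): (7−9)(7−4)(7−2)(7−6) = (−2)·3·5·1 = −30 ≡ 3, so v_2 = 3^{−1} = 4 (mod 11).
  i = 3 (α = 4): (4−9)(4−7)(4−2)(4−6) = (−5)·(−3)·2·(−2) = −60 ≡ 6, so v_3 = 6^{−1} = 2 (mod 11).
  i = 4 (α = 2): (2−9)(2−7)(2−4)(2−6) = (−7)·(−5)·(−2)·(−4) = 280 ≡ 5, so v_4 = 5^{−1} = 9 (mod 11).
  i = 5 (α = 6): (6−9)(6−7)(6−4)(6−2) = (−3)·(−1)·2·4 = 24 ≡ 2, so v_5 = 2^{−1} = 6 (mod 11).
  v = [1, 4, 2, 9, 6].
Step 2: syndromes of r = [2, 9, 3, 9, 7] (all sums mod 11).
  S_0 = Σ v_i r_i = 1·2 + 4·9 + 2·3 + 9·9 + 6·7 = 167 ≡ 2.
  S_1 = Σ v_i α_i r_i = 1·9·2 + 4·7·9 + 2·4·3 + 9·2·9 + 6·6·7 = 708 ≡ 4.
  α_i^2 mod 11 = [4, 5, 5, 4, 3].
  S_2 = Σ v_i α_i^2 r_i = 1·4·2 + 4·5·9 + 2·5·3 + 9·4·9 + 6·3·7 = 668 ≡ 8.
  S = (2, 4, 8) ≠ 0, so r is not a codeword (an error is present).
Step 3: locate the error. For a single error e at position i, S_ℓ = v_i·e·α_i^ℓ, so α_err = S_1/S_0.
  S_0^{−1} = 2^{−1} = 6 (mod 11), so α_err = 4·6 = 24 ≡ 2 = α_4. Error position i = 4.
  Consistency check: S_2/S_1 = 8·3 = 24 ≡ 2 = α_err ✓ (single-error assumption holds).
Step 4: error magnitude e = S_0/v_4 = S_0·∏_{j≠4}(α_4 − α_j) = 2·5 = 10 ≡ 10 (mod 11).
Step 5: correct position 4: c_4 = r_4 − e = 9 − 10 ≡ 10 (mod 11). Hence c = [2, 9, 3, 10, 7].
  Check: interpolating c through the α_i gives m(x) = 6 + 2·x (degree < 2) with m(α_i) = c_i for every i, so c is indeed a codeword.


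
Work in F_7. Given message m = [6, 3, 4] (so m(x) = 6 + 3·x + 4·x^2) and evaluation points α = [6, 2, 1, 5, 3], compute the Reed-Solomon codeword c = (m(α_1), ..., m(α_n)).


c = [0, 0, 6, 2, 2]

Message polynomial: m(x) = 6 + 3·x + 4·x^2 (mod 7).
For each evaluation point α_i, compute m(α_i) mod 7:
  α_1 = 6: Horner steps 4 → 6 → 0, so m(6) = 0.
  α_2 = 2: Horner steps 4 → 4 → 0, so m(2) = 0.
  α_3 = 1: Horner steps 4 → 0 → 6, so m(1) = 6.
  α_4 = 5: Horner steps 4 → 2 → 2, so m(5) = 2.
  α_5 = 3: Horner steps 4 → 1 → 2, so m(3) = 2.
Codeword c = [0, 0, 6, 2, 2] ∈ F_7^5.


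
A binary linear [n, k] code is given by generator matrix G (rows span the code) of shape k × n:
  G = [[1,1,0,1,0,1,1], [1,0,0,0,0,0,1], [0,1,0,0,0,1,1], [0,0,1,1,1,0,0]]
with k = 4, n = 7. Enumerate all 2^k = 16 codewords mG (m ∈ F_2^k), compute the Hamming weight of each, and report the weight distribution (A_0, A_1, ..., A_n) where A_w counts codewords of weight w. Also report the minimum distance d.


Weight distribution: A_0 = 1, A_2 = 3, A_3 = 6, A_4 = 1, A_5 = 2, A_6 = 3. Minimum distance d = 2.

Enumerate all 2^4 = 16 messages m ∈ F_2^4.
For each, compute codeword c = mG in F_2^7, then tally its weight.
  m = 0000 → c = 0000000, weight = 0.
  m = 1000 → c = 1101011, weight = 5.
  m = 0100 → c = 1000001, weight = 2.
  m = 1100 → c = 0101010, weight = 3.
  m = 0010 → c = 0100011, weight = 3.
  m = 1010 → c = 1001000, weight = 2.
  m = 0110 → c = 1100010, weight = 3.
  m = 1110 → c = 0001001, weight = 2.
  m = 0001 → c = 0011100, weight = 3.
  m = 1001 → c = 1110111, weight = 6.
  m = 0101 → c = 1011101, weight = 5.
  m = 1101 → c = 0110110, weight = 4.
  m = 0011 → c = 0111111, weight = 6.
  m = 1011 → c = 1010100, weight = 3.
  m = 0111 → c = 1111110, weight = 6.
  m = 1111 → c = 0010101, weight = 3.
Tally weights:
  weight 0: 1 codewords.
  weight 2: 3 codewords.
  weight 3: 6 codewords.
  weight 4: 1 codewords.
  weight 5: 2 codewords.
  weight 6: 3 codewords.
Minimum distance d = smallest w > 0 with A_w > 0 = 2.
Sanity: Σ A_w = 16 = 2^4 = 16 ✓.


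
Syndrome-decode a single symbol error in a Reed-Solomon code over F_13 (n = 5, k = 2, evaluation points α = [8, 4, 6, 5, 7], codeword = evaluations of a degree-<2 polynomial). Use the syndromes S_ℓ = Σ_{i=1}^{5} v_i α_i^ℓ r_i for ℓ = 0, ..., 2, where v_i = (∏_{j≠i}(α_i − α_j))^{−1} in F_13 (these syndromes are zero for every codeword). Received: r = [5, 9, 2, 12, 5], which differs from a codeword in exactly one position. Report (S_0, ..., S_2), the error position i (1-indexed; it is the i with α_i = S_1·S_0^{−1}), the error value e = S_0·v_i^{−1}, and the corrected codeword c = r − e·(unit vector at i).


S = (8, 12, 5), error at position 1, error magnitude e = 10, c = [8, 9, 2, 12, 5].

Step 1: column multipliers v_i = (∏_{j≠i}(α_i − α_j))^{−1} mod 13.
  i = 1 (α = 8): (8−4)(8−6)(8−5)(8−7) = 4·2·3·1 = 24 ≡ 11, so v_1 = 11^{−1} = 6 (mod 13).
  i = 2 (α = 4): (4−8)(4−6)(4−5)(4−7) = (−4)·(−2)·(−1)·(−3) = 24 ≡ 11, so v_2 = 11^{−1} = 6 (mod 13).
  i = 3 (α = 6): (6−8)(6−4)(6−5)(6−7) = (−2)·2·1·(−1) = 4 ≡ 4, so v_3 = 4^{−1} = 10 (mod 13).
  i = 4 (α = 5): (5−8)(5−4)(5−6)(5−7) = (−3)·1·(−1)·(−2) = −6 ≡ 7, so v_4 = 7^{−1} = 2 (mod 13).
  i = 5 (α = 7): (7−8)(7−4)(7−6)(7−5) = (−1)·3·1·2 = −6 ≡ 7, so v_5 = 7^{−1} = 2 (mod 13).
  v = [6, 6, 10, 2, 2].
Step 2: syndromes of r = [5, 9, 2, 12, 5] (all sums mod 13).
  S_0 = Σ v_i r_i = 6·5 + 6·9 + 10·2 + 2·12 + 2·5 = 138 ≡ 8.
  S_1 = Σ v_i α_i r_i = 6·8·5 + 6·4·9 + 10·6·2 + 2·5·12 + 2·7·5 = 766 ≡ 12.
  α_i^2 mod 13 = [12, 3, 10, 12, 10].
  S_2 = Σ v_i α_i^2 r_i = 6·12·5 + 6·3·9 + 10·10·2 + 2·12·12 + 2·10·5 = 1110 ≡ 5.
  S = (8, 12, 5) ≠ 0, so r is not a codeword (an error is present).
Step 3: locate the error. For a single error e at position i, S_ℓ = v_i·e·α_i^ℓ, so α_err = S_1/S_0.
  S_0^{−1} = 8^{−1} = 5 (mod 13), so α_err = 12·5 = 60 ≡ 8 = α_1. Error position i = 1.
  Consistency check: S_2/S_1 = 5·12 = 60 ≡ 8 = α_err ✓ (single-error assumption holds).
Step 4: error magnitude e = S_0/v_1 = S_0·∏_{j≠1}(α_1 − α_j) = 8·11 = 88 ≡ 10 (mod 13).
Step 5: correct position 1: c_1 = r_1 − e = 5 − 10 ≡ 8 (mod 13). Hence c = [8, 9, 2, 12, 5].
  Check: interpolating c through the α_i gives m(x) = 10 + 3·x (degree < 2) with m(α_i) = c_i for every i, so c is indeed a codeword.


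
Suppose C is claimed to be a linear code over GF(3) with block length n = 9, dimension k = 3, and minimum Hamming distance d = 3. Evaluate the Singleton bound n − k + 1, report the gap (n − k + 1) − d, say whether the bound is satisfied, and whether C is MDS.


Singleton RHS = n − k + 1 = 7, slack = 4, bound satisfied, not MDS.

Singleton bound: d ≤ n − k + 1.
Here n = 9, k = 3, so n − k + 1 = 7.
Given d = 3, check d ≤ 7: YES.
Slack = (n − k + 1) − d = 4.
The code is NOT MDS (slack = 4 > 0).
Description: the claimed parameters are [9, 3, 3]_3; such a code would be non-MDS.


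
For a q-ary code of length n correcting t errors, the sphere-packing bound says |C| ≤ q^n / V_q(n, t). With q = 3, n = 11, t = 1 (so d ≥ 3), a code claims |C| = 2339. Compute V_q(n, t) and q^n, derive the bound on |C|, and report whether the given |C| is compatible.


V_q(n, t) = 23, q^n = 177147, Hamming bound = 7702, |C| = 2339 ≤ bound (satisfied).

Step 1: Compute V_q(n, t) = Σ_{j=0}^1 C(n, j) (q−1)^j.
  j = 0: C(11,0)·(2)^0 = 1·1 = 1.
  j = 1: C(11,1)·(2)^1 = 11·2 = 22.
  V_q(n, t) = 1 + 22 = 23.
Step 2: q^n = 3^11 = 177147.
Step 3: Hamming bound ⌊q^n / V_q(n,t)⌋ = ⌊177147/23⌋ = 7702.
Step 4: Compare |C| = 2339 to 7702: satisfied.
The claimed |C| lies below the Hamming bound.


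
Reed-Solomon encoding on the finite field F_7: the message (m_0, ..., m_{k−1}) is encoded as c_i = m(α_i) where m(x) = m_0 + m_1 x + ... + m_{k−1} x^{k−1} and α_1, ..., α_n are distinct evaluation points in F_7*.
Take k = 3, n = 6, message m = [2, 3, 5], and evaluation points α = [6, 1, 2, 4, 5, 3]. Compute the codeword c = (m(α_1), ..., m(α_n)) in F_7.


c = [4, 3, 0, 3, 2, 0]

Message polynomial: m(x) = 2 + 3·x + 5·x^2 (mod 7).
For each evaluation point α_i, compute m(α_i) mod 7:
  α_1 = 6: Horner steps 5 → 5 → 4, so m(6) = 4.
  α_2 = 1: Horner steps 5 → 1 → 3, so m(1) = 3.
  α_3 = 2: Horner steps 5 → 6 → 0, so m(2) = 0.
  α_4 = 4: Horner steps 5 → 2 → 3, so m(4) = 3.
  α_5 = 5: Horner steps 5 → 0 → 2, so m(5) = 2.
  α_6 = 3: Horner steps 5 → 4 → 0, so m(3) = 0.
Codeword c = [4, 3, 0, 3, 2, 0] ∈ F_7^6.


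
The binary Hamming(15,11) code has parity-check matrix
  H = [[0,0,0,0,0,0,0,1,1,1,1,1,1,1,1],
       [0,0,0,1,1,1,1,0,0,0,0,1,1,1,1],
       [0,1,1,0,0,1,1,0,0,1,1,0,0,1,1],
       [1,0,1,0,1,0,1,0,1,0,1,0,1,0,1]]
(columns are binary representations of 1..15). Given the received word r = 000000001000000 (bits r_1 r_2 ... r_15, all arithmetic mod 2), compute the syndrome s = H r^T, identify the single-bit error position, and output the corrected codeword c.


s = (1, 0, 0, 1)^T, error position = 9, corrected codeword c = 000000000000000

Compute s = H r^T mod 2 one row at a time:
  s_1 = 0 + 1 + 0 + 0 + 0 + 0 + 0 + 0 = 1 ≡ 1 (mod 2).
  s_2 = 0 + 0 + 0 + 0 + 0 + 0 + 0 + 0 = 0 ≡ 0 (mod 2).
  s_3 = 0 + 0 + 0 + 0 + 0 + 0 + 0 + 0 = 0 ≡ 0 (mod 2).
  s_4 = 0 + 0 + 0 + 0 + 1 + 0 + 0 + 0 = 1 ≡ 1 (mod 2).
s = (1, 0, 0, 1)^T — this equals column 9 of H (binary 1001), so error is at position 9.
Correct: flip bit 9 of r = 000000001000000 to get c = 000000000000000.


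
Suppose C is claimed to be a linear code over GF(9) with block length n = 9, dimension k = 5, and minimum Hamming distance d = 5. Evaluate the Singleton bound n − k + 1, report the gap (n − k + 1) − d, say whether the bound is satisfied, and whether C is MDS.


Singleton RHS = n − k + 1 = 5, slack = 0, bound satisfied, MDS.

Singleton bound: d ≤ n − k + 1.
Here n = 9, k = 5, so n − k + 1 = 5.
Given d = 5, check d ≤ 5: YES.
Slack = (n − k + 1) − d = 0.
The code is MDS (slack = 0).
Description: the claimed parameters are [9, 5, 5]_9; such a code would be MDS (meets Singleton bound).


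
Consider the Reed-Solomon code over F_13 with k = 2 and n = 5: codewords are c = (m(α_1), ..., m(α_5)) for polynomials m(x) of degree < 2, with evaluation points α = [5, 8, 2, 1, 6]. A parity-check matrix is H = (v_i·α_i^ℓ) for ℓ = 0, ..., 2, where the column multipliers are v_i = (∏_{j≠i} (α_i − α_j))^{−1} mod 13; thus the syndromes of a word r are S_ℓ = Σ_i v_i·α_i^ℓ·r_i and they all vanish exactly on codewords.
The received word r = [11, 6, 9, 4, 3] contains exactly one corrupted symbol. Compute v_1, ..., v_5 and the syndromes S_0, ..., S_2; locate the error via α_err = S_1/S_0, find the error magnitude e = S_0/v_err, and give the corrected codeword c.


S = (9, 7, 4), error at position 2, error magnitude e = 6, c = [11, 0, 9, 4, 3].

Step 1: column multipliers v_i = (∏_{j≠i}(α_i − α_j))^{−1} mod 13.
  i = 1 (α = 5): (5−8)(5−2)(5−1)(5−6) = (−3)·3·4·(−1) = 36 ≡ 10, so v_1 = 10^{−1} = 4 (mod 13).
  i = 2 (α = 8): (8−5)(8−2)(8−1)(8−6) = 3·6·7·2 = 252 ≡ 5, so v_2 = 5^{−1} = 8 (mod 13).
  i = 3 (α = 2): (2−5)(2−8)(2−1)(2−6) = (−3)·(−6)·1·(−4) = −72 ≡ 6, so v_3 = 6^{−1} = 11 (mod 13).
  i = 4 (α = 1): (1−5)(1−8)(1−2)(1−6) = (−4)·(−7)·(−1)·(−5) = 140 ≡ 10, so v_4 = 10^{−1} = 4 (mod 13).
  i = 5 (α = 6): (6−5)(6−8)(6−2)(6−1) = 1·(−2)·4·5 = −40 ≡ 12, so v_5 = 12^{−1} = 12 (mod 13).
  v = [4, 8, 11, 4, 12].
Step 2: syndromes of r = [11, 6, 9, 4, 3] (all sums mod 13).
  S_0 = Σ v_i r_i = 4·11 + 8·6 + 11·9 + 4·4 + 12·3 = 243 ≡ 9.
  S_1 = Σ v_i α_i r_i = 4·5·11 + 8·8·6 + 11·2·9 + 4·1·4 + 12·6·3 = 1034 ≡ 7.
  α_i^2 mod 13 = [12, 12, 4, 1, 10].
  S_2 = Σ v_i α_i^2 r_i = 4·12·11 + 8·12·6 + 11·4·9 + 4·1·4 + 12·10·3 = 1876 ≡ 4.
  S = (9, 7, 4) ≠ 0, so r is not a codeword (an error is present).
Step 3: locate the error. For a single error e at position i, S_ℓ = v_i·e·α_i^ℓ, so α_err = S_1/S_0.
  S_0^{−1} = 9^{−1} = 3 (mod 13), so α_err = 7·3 = 21 ≡ 8 = α_2. Error position i = 2.
  Consistency check: S_2/S_1 = 4·2 = 8 ≡ 8 = α_err ✓ (single-error assumption holds).
Step 4: error magnitude e = S_0/v_2 = S_0·∏_{j≠2}(α_2 − α_j) = 9·5 = 45 ≡ 6 (mod 13).
Step 5: correct position 2: c_2 = r_2 − e = 6 − 6 ≡ 0 (mod 13). Hence c = [11, 0, 9, 4, 3].
  Check: interpolating c through the α_i gives m(x) = 12 + 5·x (degree < 2) with m(α_i) = c_i for every i, so c is indeed a codeword.


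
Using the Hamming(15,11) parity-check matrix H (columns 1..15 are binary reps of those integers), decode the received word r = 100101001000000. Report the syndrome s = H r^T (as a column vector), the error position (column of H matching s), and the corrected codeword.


s = (1, 0, 1, 0)^T, error position = 10, corrected codeword c = 100101001100000

Compute s = H r^T mod 2 one row at a time:
  s_1 = 0 + 1 + 0 + 0 + 0 + 0 + 0 + 0 = 1 ≡ 1 (mod 2).
  s_2 = 1 + 0 + 1 + 0 + 0 + 0 + 0 + 0 = 2 ≡ 0 (mod 2).
  s_3 = 0 + 0 + 1 + 0 + 0 + 0 + 0 + 0 = 1 ≡ 1 (mod 2).
  s_4 = 1 + 0 + 0 + 0 + 1 + 0 + 0 + 0 = 2 ≡ 0 (mod 2).
s = (1, 0, 1, 0)^T — this equals column 10 of H (binary 1010), so error is at position 10.
Correct: flip bit 10 of r = 100101001000000 to get c = 100101001100000.


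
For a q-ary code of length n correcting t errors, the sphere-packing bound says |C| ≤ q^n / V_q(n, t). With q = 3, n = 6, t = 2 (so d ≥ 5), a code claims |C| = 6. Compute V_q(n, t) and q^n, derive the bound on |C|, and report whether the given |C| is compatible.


V_q(n, t) = 73, q^n = 729, Hamming bound = 9, |C| = 6 ≤ bound (satisfied).

Step 1: Compute V_q(n, t) = Σ_{j=0}^2 C(n, j) (q−1)^j.
  j = 0: C(6,0)·(2)^0 = 1·1 = 1.
  j = 1: C(6,1)·(2)^1 = 6·2 = 12.
  j = 2: C(6,2)·(2)^2 = 15·4 = 60.
  V_q(n, t) = 1 + 12 + 60 = 73.
Step 2: q^n = 3^6 = 729.
Step 3: Hamming bound ⌊q^n / V_q(n,t)⌋ = ⌊729/73⌋ = 9.
Step 4: Compare |C| = 6 to 9: satisfied.
The claimed |C| lies below the Hamming bound.


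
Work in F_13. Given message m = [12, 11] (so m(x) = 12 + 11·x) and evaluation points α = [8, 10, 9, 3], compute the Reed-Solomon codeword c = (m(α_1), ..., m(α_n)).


c = [9, 5, 7, 6]

Message polynomial: m(x) = 12 + 11·x (mod 13).
For each evaluation point α_i, compute m(α_i) mod 13:
  α_1 = 8: Horner steps 11 → 9, so m(8) = 9.
  α_2 = 10: Horner steps 11 → 5, so m(10) = 5.
  α_3 = 9: Horner steps 11 → 7, so m(9) = 7.
  α_4 = 3: Horner steps 11 → 6, so m(3) = 6.
Codeword c = [9, 5, 7, 6] ∈ F_13^4.


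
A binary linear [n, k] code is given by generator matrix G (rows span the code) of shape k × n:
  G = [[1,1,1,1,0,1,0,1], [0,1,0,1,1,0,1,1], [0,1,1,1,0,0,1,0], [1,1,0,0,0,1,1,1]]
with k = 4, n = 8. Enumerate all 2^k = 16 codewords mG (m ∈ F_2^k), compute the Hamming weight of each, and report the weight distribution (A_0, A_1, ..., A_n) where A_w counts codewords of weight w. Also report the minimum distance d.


Weight distribution: A_0 = 1, A_1 = 1, A_3 = 2, A_4 = 5, A_5 = 5, A_6 = 2. Minimum distance d = 1.

Enumerate all 2^4 = 16 messages m ∈ F_2^4.
For each, compute codeword c = mG in F_2^8, then tally its weight.
  m = 0000 → c = 00000000, weight = 0.
  m = 1000 → c = 11110101, weight = 6.
  m = 0100 → c = 01011011, weight = 5.
  m = 1100 → c = 10101110, weight = 5.
  m = 0010 → c = 01110010, weight = 4.
  m = 1010 → c = 10000111, weight = 4.
  m = 0110 → c = 00101001, weight = 3.
  m = 1110 → c = 11011100, weight = 5.
  m = 0001 → c = 11000111, weight = 5.
  m = 1001 → c = 00110010, weight = 3.
  m = 0101 → c = 10011100, weight = 4.
  m = 1101 → c = 01101001, weight = 4.
  m = 0011 → c = 10110101, weight = 5.
  m = 1011 → c = 01000000, weight = 1.
  m = 0111 → c = 11101110, weight = 6.
  m = 1111 → c = 00011011, weight = 4.
Tally weights:
  weight 0: 1 codewords.
  weight 1: 1 codewords.
  weight 3: 2 codewords.
  weight 4: 5 codewords.
  weight 5: 5 codewords.
  weight 6: 2 codewords.
Minimum distance d = smallest w > 0 with A_w > 0 = 1.
Sanity: Σ A_w = 16 = 2^4 = 16 ✓.


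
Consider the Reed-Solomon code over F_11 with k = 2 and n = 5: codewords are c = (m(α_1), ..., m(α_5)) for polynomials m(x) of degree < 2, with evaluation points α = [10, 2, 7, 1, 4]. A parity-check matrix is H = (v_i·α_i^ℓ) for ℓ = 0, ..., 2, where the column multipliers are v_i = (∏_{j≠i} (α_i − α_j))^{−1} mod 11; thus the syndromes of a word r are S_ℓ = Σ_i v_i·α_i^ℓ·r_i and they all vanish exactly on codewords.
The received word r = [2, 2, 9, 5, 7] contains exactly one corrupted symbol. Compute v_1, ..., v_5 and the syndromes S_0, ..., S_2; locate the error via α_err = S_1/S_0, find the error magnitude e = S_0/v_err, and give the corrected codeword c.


S = (10, 1, 10), error at position 1, error magnitude e = 2, c = [0, 2, 9, 5, 7].

Step 1: column multipliers v_i = (∏_{j≠i}(α_i − α_j))^{−1} mod 11.
  i = 1 (α = 10): (10−2)(10−7)(10−1)(10−4) = 8·3·9·6 = 1296 ≡ 9, so v_1 = 9^{−1} = 5 (mod 11).
  i = 2 (α = 2): (2−10)(2−7)(2−1)(2−4) = (−8)·(−5)·1·(−2) = −80 ≡ 8, so v_2 = 8^{−1} = 7 (mod 11).
  i = 3 (α = 7): (7−10)(7−2)(7−1)(7−4) = (−3)·5·6·3 = −270 ≡ 5, so v_3 = 5^{−1} = 9 (mod 11).
  i = 4 (α = 1): (1−10)(1−2)(1−7)(1−4) = (−9)·(−1)·(−6)·(−3) = 162 ≡ 8, so v_4 = 8^{−1} = 7 (mod 11).
  i = 5 (α = 4): (4−10)(4−2)(4−7)(4−1) = (−6)·2·(−3)·3 = 108 ≡ 9, so v_5 = 9^{−1} = 5 (mod 11).
  v = [5, 7, 9, 7, 5].
Step 2: syndromes of r = [2, 2, 9, 5, 7] (all sums mod 11).
  S_0 = Σ v_i r_i = 5·2 + 7·2 + 9·9 + 7·5 + 5·7 = 175 ≡ 10.
  S_1 = Σ v_i α_i r_i = 5·10·2 + 7·2·2 + 9·7·9 + 7·1·5 + 5·4·7 = 870 ≡ 1.
  α_i^2 mod 11 = [1, 4, 5, 1, 5].
  S_2 = Σ v_i α_i^2 r_i = 5·1·2 + 7·4·2 + 9·5·9 + 7·1·5 + 5·5·7 = 681 ≡ 10.
  S = (10, 1, 10) ≠ 0, so r is not a codeword (an error is present).
Step 3: locate the error. For a single error e at position i, S_ℓ = v_i·e·α_i^ℓ, so α_err = S_1/S_0.
  S_0^{−1} = 10^{−1} = 10 (mod 11), so α_err = 1·10 = 10 ≡ 10 = α_1. Error position i = 1.
  Consistency check: S_2/S_1 = 10·1 = 10 ≡ 10 = α_err ✓ (single-error assumption holds).
Step 4: error magnitude e = S_0/v_1 = S_0·∏_{j≠1}(α_1 − α_j) = 10·9 = 90 ≡ 2 (mod 11).
Step 5: correct position 1: c_1 = r_1 − e = 2 − 2 ≡ 0 (mod 11). Hence c = [0, 2, 9, 5, 7].
  Check: interpolating c through the α_i gives m(x) = 8 + 8·x (degree < 2) with m(α_i) = c_i for every i, so c is indeed a codeword.


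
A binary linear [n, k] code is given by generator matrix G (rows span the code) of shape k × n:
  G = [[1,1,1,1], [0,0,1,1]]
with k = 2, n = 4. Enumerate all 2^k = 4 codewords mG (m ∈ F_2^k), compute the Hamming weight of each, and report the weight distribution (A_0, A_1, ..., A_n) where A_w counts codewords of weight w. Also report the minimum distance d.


Weight distribution: A_0 = 1, A_2 = 2, A_4 = 1. Minimum distance d = 2.

Enumerate all 2^2 = 4 messages m ∈ F_2^2.
For each, compute codeword c = mG in F_2^4, then tally its weight.
  m = 00 → c = 0000, weight = 0.
  m = 10 → c = 1111, weight = 4.
  m = 01 → c = 0011, weight = 2.
  m = 11 → c = 1100, weight = 2.
Tally weights:
  weight 0: 1 codewords.
  weight 2: 2 codewords.
  weight 4: 1 codewords.
Minimum distance d = smallest w > 0 with A_w > 0 = 2.
Sanity: Σ A_w = 4 = 2^2 = 4 ✓.


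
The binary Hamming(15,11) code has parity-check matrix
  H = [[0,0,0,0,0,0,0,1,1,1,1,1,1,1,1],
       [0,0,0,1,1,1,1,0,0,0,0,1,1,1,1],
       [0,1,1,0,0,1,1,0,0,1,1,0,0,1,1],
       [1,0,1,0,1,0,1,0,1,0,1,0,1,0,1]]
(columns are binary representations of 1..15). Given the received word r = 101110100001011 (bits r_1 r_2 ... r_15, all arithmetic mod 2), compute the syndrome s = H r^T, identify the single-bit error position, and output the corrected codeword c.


s = (1, 0, 0, 1)^T, error position = 9, corrected codeword c = 101110101001011

Compute s = H r^T mod 2 one row at a time:
  s_1 = 0 + 0 + 0 + 0 + 1 + 0 + 1 + 1 = 3 ≡ 1 (mod 2).
  s_2 = 1 + 1 + 0 + 1 + 1 + 0 + 1 + 1 = 6 ≡ 0 (mod 2).
  s_3 = 0 + 1 + 0 + 1 + 0 + 0 + 1 + 1 = 4 ≡ 0 (mod 2).
  s_4 = 1 + 1 + 1 + 1 + 0 + 0 + 0 + 1 = 5 ≡ 1 (mod 2).
s = (1, 0, 0, 1)^T — this equals column 9 of H (binary 1001), so error is at position 9.
Correct: flip bit 9 of r = 101110100001011 to get c = 101110101001011.


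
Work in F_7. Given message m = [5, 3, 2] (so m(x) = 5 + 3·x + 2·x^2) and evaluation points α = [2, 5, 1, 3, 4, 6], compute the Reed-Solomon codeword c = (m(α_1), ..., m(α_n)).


c = [5, 0, 3, 4, 0, 4]

Message polynomial: m(x) = 5 + 3·x + 2·x^2 (mod 7).
For each evaluation point α_i, compute m(α_i) mod 7:
  α_1 = 2: Horner steps 2 → 0 → 5, so m(2) = 5.
  α_2 = 5: Horner steps 2 → 6 → 0, so m(5) = 0.
  α_3 = 1: Horner steps 2 → 5 → 3, so m(1) = 3.
  α_4 = 3: Horner steps 2 → 2 → 4, so m(3) = 4.
  α_5 = 4: Horner steps 2 → 4 → 0, so m(4) = 0.
  α_6 = 6: Horner steps 2 → 1 → 4, so m(6) = 4.
Codeword c = [5, 0, 3, 4, 0, 4] ∈ F_7^6.


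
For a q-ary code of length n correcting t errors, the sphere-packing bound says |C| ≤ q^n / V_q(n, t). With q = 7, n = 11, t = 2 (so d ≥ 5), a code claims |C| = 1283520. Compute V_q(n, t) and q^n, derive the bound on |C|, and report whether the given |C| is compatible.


V_q(n, t) = 2047, q^n = 1977326743, Hamming bound = 965963, |C| = 1283520 > bound (violated).

Step 1: Compute V_q(n, t) = Σ_{j=0}^2 C(n, j) (q−1)^j.
  j = 0: C(11,0)·(6)^0 = 1·1 = 1.
  j = 1: C(11,1)·(6)^1 = 11·6 = 66.
  j = 2: C(11,2)·(6)^2 = 55·36 = 1980.
  V_q(n, t) = 1 + 66 + 1980 = 2047.
Step 2: q^n = 7^11 = 1977326743.
Step 3: Hamming bound ⌊q^n / V_q(n,t)⌋ = ⌊1977326743/2047⌋ = 965963.
Step 4: Compare |C| = 1283520 to 965963: violated.
The claimed |C| lies above the Hamming bound, so no 7-ary code of length 11 with d ≥ 5 can have 1283520 codewords.


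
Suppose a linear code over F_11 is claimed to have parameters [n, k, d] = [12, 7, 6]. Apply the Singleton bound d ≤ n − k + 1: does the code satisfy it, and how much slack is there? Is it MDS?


Singleton RHS = n − k + 1 = 6, slack = 0, bound satisfied, MDS.

Singleton bound: d ≤ n − k + 1.
Here n = 12, k = 7, so n − k + 1 = 6.
Given d = 6, check d ≤ 6: YES.
Slack = (n − k + 1) − d = 0.
The code is MDS (slack = 0).
Description: the claimed parameters are [12, 7, 6]_11; such a code would be MDS (meets Singleton bound).


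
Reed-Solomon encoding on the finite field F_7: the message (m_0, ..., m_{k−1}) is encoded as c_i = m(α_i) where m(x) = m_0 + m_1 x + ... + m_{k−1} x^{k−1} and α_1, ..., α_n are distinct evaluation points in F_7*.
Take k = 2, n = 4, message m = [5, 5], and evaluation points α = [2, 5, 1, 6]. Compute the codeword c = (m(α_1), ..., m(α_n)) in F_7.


c = [1, 2, 3, 0]

Message polynomial: m(x) = 5 + 5·x (mod 7).
For each evaluation point α_i, compute m(α_i) mod 7:
  α_1 = 2: Horner steps 5 → 1, so m(2) = 1.
  α_2 = 5: Horner steps 5 → 2, so m(5) = 2.
  α_3 = 1: Horner steps 5 → 3, so m(1) = 3.
  α_4 = 6: Horner steps 5 → 0, so m(6) = 0.
Codeword c = [1, 2, 3, 0] ∈ F_7^4.


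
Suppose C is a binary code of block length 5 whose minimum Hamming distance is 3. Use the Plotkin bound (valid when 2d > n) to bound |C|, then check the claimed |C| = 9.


Plotkin bound M ≤ 6; given |C| = 9 > bound (violated).

Check applicability: 2d = 6, n = 5.
2d − n = 1 > 0, so Plotkin applies.
Compute d/(2d−n) = 3/1 ≈ 3.0000.
⌊d/(2d−n)⌋ = 3.
Plotkin bound: M ≤ 2·3 = 6.
Given |C| = 9, check: VIOLATED.
This |C| is above the Plotkin bound, so no binary code with n = 5, d = 3 and 9 codewords exists.


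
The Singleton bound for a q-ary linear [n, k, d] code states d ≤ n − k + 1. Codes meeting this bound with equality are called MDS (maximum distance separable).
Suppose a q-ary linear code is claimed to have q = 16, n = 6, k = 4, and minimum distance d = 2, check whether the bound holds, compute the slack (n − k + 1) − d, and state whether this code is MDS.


Singleton RHS = n − k + 1 = 3, slack = 1, bound satisfied, not MDS.

Singleton bound: d ≤ n − k + 1.
Here n = 6, k = 4, so n − k + 1 = 3.
Given d = 2, check d ≤ 3: YES.
Slack = (n − k + 1) − d = 1.
The code is NOT MDS (slack = 1 > 0).
Description: the claimed parameters are [6, 4, 2]_16; such a code would be non-MDS.


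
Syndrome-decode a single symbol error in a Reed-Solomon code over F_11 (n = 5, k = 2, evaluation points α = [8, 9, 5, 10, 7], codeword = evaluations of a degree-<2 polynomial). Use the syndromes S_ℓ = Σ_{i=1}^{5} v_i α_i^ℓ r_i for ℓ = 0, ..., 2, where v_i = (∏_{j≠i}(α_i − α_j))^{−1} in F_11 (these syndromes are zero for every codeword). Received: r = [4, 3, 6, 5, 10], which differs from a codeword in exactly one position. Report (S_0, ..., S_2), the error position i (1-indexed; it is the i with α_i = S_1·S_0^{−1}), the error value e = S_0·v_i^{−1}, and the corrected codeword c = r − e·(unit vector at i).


S = (6, 4, 10), error at position 1, error magnitude e = 3, c = [1, 3, 6, 5, 10].

Step 1: column multipliers v_i = (∏_{j≠i}(α_i − α_j))^{−1} mod 11.
  i = 1 (α = 8): (8−9)(8−5)(8−10)(8−7) = (−1)·3·(−2)·1 = 6 ≡ 6, so v_1 = 6^{−1} = 2 (mod 11).
  i = 2 (α = 9): (9−8)(9−5)(9−10)(9−7) = 1·4·(−1)·2 = −8 ≡ 3, so v_2 = 3^{−1} = 4 (mod 11).
  i = 3 (α = 5): (5−8)(5−9)(5−10)(5−7) = (−3)·(−4)·(−5)·(−2) = 120 ≡ 10, so v_3 = 10^{−1} = 10 (mod 11).
  i = 4 (α = 10): (10−8)(10−9)(10−5)(10−7) = 2·1·5·3 = 30 ≡ 8, so v_4 = 8^{−1} = 7 (mod 11).
  i = 5 (α = 7): (7−8)(7−9)(7−5)(7−10) = (−1)·(−2)·2·(−3) = −12 ≡ 10, so v_5 = 10^{−1} = 10 (mod 11).
  v = [2, 4, 10, 7, 10].
Step 2: syndromes of r = [4, 3, 6, 5, 10] (all sums mod 11).
  S_0 = Σ v_i r_i = 2·4 + 4·3 + 10·6 + 7·5 + 10·10 = 215 ≡ 6.
  S_1 = Σ v_i α_i r_i = 2·8·4 + 4·9·3 + 10·5·6 + 7·10·5 + 10·7·10 = 1522 ≡ 4.
  α_i^2 mod 11 = [9, 4, 3, 1, 5].
  S_2 = Σ v_i α_i^2 r_i = 2·9·4 + 4·4·3 + 10·3·6 + 7·1·5 + 10·5·10 = 835 ≡ 10.
  S = (6, 4, 10) ≠ 0, so r is not a codeword (an error is present).
Step 3: locate the error. For a single error e at position i, S_ℓ = v_i·e·α_i^ℓ, so α_err = S_1/S_0.
  S_0^{−1} = 6^{−1} = 2 (mod 11), so α_err = 4·2 = 8 ≡ 8 = α_1. Error position i = 1.
  Consistency check: S_2/S_1 = 10·3 = 30 ≡ 8 = α_err ✓ (single-error assumption holds).
Step 4: error magnitude e = S_0/v_1 = S_0·∏_{j≠1}(α_1 − α_j) = 6·6 = 36 ≡ 3 (mod 11).
Step 5: correct position 1: c_1 = r_1 − e = 4 − 3 ≡ 1 (mod 11). Hence c = [1, 3, 6, 5, 10].
  Check: interpolating c through the α_i gives m(x) = 7 + 2·x (degree < 2) with m(α_i) = c_i for every i, so c is indeed a codeword.


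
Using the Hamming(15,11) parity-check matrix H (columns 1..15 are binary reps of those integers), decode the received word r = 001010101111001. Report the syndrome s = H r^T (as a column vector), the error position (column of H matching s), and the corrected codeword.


s = (1, 0, 1, 0)^T, error position = 10, corrected codeword c = 001010101011001

Compute s = H r^T mod 2 one row at a time:
  s_1 = 0 + 1 + 1 + 1 + 1 + 0 + 0 + 1 = 5 ≡ 1 (mod 2).
  s_2 = 0 + 1 + 0 + 1 + 1 + 0 + 0 + 1 = 4 ≡ 0 (mod 2).
  s_3 = 0 + 1 + 0 + 1 + 1 + 1 + 0 + 1 = 5 ≡ 1 (mod 2).
  s_4 = 0 + 1 + 1 + 1 + 1 + 1 + 0 + 1 = 6 ≡ 0 (mod 2).
s = (1, 0, 1, 0)^T — this equals column 10 of H (binary 1010), so error is at position 10.
Correct: flip bit 10 of r = 001010101111001 to get c = 001010101011001.


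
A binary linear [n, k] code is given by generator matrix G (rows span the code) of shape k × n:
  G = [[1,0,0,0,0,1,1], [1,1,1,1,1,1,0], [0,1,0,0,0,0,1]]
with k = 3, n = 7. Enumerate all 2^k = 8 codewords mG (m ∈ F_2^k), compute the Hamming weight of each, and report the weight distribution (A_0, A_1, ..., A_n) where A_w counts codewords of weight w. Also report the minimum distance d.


Weight distribution: A_0 = 1, A_2 = 1, A_3 = 3, A_5 = 1, A_6 = 2. Minimum distance d = 2.

Enumerate all 2^3 = 8 messages m ∈ F_2^3.
For each, compute codeword c = mG in F_2^7, then tally its weight.
  m = 000 → c = 0000000, weight = 0.
  m = 100 → c = 1000011, weight = 3.
  m = 010 → c = 1111110, weight = 6.
  m = 110 → c = 0111101, weight = 5.
  m = 001 → c = 0100001, weight = 2.
  m = 101 → c = 1100010, weight = 3.
  m = 011 → c = 1011111, weight = 6.
  m = 111 → c = 0011100, weight = 3.
Tally weights:
  weight 0: 1 codewords.
  weight 2: 1 codewords.
  weight 3: 3 codewords.
  weight 5: 1 codewords.
  weight 6: 2 codewords.
Minimum distance d = smallest w > 0 with A_w > 0 = 2.
Sanity: Σ A_w = 8 = 2^3 = 8 ✓.


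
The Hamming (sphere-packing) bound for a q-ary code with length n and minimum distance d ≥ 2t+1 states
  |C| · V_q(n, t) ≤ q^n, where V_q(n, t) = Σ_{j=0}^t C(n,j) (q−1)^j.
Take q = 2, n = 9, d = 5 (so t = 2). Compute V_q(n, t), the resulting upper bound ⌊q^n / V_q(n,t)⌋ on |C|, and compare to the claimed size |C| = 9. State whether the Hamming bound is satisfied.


V_q(n, t) = 46, q^n = 512, Hamming bound = 11, |C| = 9 ≤ bound (satisfied).

Step 1: Compute V_q(n, t) = Σ_{j=0}^2 C(n, j) (q−1)^j.
  j = 0: C(9,0)·(1)^0 = 1·1 = 1.
  j = 1: C(9,1)·(1)^1 = 9·1 = 9.
  j = 2: C(9,2)·(1)^2 = 36·1 = 36.
  V_q(n, t) = 1 + 9 + 36 = 46.
Step 2: q^n = 2^9 = 512.
Step 3: Hamming bound ⌊q^n / V_q(n,t)⌋ = ⌊512/46⌋ = 11.
Step 4: Compare |C| = 9 to 11: satisfied.
The claimed |C| lies below the Hamming bound.
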